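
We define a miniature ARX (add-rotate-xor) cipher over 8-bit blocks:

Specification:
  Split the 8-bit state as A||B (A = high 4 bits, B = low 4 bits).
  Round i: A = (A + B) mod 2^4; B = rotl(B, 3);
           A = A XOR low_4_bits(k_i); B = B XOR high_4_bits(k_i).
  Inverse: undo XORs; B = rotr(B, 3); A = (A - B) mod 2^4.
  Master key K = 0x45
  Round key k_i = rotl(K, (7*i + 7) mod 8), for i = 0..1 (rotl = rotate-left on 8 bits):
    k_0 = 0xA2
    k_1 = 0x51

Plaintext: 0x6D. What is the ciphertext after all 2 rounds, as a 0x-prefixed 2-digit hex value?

s_0 = plaintext = 0x6D
s_1 = Round(s_0, k_0) = 0x14
s_2 = Round(s_1, k_1) = 0x47

0x47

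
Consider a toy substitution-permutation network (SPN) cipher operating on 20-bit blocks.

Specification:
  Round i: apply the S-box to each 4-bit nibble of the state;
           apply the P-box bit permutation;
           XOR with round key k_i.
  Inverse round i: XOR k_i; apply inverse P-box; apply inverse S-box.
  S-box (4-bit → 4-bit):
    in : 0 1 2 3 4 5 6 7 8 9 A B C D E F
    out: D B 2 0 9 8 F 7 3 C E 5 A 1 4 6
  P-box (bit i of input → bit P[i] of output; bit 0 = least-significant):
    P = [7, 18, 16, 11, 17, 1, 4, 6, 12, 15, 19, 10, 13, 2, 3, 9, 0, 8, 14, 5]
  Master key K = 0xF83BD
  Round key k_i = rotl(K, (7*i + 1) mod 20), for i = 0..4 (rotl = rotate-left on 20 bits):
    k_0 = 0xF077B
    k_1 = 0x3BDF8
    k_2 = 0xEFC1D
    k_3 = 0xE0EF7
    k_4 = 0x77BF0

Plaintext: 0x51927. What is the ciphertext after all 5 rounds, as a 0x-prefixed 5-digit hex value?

s_0 = plaintext = 0x51927
s_1 = Round(s_0, k_0) = 0x221DD
s_2 = Round(s_1, k_1) = 0x1287C
s_3 = Round(s_2, k_2) = 0x8652A
s_4 = Round(s_3, k_3) = 0xB21F8
s_5 = Round(s_4, k_4) = 0x3AF67

0x3AF67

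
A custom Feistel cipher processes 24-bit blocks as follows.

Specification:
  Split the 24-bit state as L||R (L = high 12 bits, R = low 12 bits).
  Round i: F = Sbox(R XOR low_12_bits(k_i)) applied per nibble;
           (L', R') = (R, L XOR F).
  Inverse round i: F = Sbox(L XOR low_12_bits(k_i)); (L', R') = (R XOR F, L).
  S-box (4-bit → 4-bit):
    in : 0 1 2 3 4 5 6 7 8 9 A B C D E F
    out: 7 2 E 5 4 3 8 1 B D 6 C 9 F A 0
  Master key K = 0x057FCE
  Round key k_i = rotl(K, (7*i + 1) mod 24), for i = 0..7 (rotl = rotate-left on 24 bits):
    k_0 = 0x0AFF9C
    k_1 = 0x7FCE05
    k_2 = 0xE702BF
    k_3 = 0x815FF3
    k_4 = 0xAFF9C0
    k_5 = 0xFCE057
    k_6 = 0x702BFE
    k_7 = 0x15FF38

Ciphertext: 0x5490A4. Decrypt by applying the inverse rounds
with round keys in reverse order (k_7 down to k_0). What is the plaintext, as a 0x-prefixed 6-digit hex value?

s_0 = ciphertext = 0x5490A4
s_1 = InvRound(s_0, k_7) = 0x6B6549
s_2 = InvRound(s_1, k_6) = 0xA026B6
s_3 = InvRound(s_2, k_5) = 0x085A02
s_4 = InvRound(s_3, k_4) = 0x741085
s_5 = InvRound(s_4, k_3) = 0xB4B741
s_6 = InvRound(s_5, k_2) = 0xA45B4B
s_7 = InvRound(s_6, k_1) = 0xF0CA45
s_8 = InvRound(s_7, k_0) = 0xD92F0C

0xD92F0C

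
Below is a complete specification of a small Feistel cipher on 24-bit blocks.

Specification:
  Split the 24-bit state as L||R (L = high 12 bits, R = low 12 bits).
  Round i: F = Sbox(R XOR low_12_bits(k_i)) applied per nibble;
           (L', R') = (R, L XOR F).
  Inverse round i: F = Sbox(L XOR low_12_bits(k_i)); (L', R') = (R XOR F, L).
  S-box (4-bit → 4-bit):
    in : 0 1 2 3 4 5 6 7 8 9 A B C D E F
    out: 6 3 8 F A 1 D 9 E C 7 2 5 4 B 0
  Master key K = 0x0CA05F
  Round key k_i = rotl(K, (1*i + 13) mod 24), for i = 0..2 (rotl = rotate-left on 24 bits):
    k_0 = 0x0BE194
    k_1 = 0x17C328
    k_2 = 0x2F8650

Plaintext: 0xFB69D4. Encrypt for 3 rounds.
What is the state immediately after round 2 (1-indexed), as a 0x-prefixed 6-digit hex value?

s_0 = plaintext = 0xFB69D4
s_1 = Round(s_0, k_0) = 0x9D4110
s_2 = Round(s_1, k_1) = 0x11012A
s_3 = Round(s_2, k_2) = 0x12A887

0x11012A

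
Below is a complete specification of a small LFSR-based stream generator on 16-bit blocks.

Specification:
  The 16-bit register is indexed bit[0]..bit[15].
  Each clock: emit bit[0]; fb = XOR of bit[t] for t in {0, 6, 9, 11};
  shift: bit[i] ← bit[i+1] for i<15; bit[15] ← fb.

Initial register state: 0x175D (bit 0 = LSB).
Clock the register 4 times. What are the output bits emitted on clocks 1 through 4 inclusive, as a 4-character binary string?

1011

reg_0 = 0x175D
clock 1: out=1, reg = 0x8BAE
clock 2: out=0, reg = 0x45D7
clock 3: out=1, reg = 0x22EB
clock 4: out=1, reg = 0x9175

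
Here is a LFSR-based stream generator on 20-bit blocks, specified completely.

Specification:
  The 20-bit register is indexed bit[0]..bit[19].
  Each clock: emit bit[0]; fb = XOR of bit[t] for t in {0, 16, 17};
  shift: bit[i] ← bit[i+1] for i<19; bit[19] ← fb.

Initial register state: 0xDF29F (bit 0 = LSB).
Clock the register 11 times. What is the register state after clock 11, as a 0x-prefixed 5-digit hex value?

reg_0 = 0xDF29F
clock 1: out=1, reg = 0x6F94F
clock 2: out=1, reg = 0x37CA7
clock 3: out=1, reg = 0x9BE53
clock 4: out=1, reg = 0x4DF29
clock 5: out=1, reg = 0xA6F94
clock 6: out=0, reg = 0xD37CA
clock 7: out=0, reg = 0xE9BE5
clock 8: out=1, reg = 0x74DF2
clock 9: out=0, reg = 0x3A6F9
clock 10: out=1, reg = 0x9D37C
clock 11: out=0, reg = 0xCE9BE

0xCE9BE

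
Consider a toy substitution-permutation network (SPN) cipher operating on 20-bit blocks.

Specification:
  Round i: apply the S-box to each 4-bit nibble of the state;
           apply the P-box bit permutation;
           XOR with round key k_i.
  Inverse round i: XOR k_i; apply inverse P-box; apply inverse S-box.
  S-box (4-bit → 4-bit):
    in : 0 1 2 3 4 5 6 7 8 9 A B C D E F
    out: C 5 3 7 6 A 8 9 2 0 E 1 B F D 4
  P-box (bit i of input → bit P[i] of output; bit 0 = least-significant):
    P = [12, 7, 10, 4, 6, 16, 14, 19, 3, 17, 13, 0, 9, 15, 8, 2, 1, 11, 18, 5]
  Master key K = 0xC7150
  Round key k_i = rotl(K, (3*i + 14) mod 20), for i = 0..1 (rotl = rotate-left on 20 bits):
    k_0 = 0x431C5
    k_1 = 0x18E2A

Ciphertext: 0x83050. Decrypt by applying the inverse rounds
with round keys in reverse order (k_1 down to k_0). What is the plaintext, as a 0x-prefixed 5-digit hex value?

s_0 = ciphertext = 0x83050
s_1 = InvRound(s_0, k_1) = 0xC21CE
s_2 = InvRound(s_1, k_0) = 0xB976B

0xB976B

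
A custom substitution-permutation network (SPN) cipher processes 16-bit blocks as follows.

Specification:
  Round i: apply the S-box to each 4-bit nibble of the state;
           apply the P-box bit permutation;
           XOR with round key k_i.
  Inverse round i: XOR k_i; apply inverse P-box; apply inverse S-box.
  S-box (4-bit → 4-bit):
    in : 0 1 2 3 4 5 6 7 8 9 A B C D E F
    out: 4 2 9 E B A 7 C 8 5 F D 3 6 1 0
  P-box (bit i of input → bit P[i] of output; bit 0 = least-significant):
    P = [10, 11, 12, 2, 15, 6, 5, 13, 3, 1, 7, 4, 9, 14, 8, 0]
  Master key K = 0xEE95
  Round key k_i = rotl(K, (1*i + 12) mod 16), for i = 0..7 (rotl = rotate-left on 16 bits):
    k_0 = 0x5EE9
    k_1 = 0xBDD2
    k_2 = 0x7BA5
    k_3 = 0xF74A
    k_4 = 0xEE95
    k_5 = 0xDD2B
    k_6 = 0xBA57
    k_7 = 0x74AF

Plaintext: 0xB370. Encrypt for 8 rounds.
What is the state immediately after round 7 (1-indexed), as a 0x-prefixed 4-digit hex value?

0x624A

s_0 = plaintext = 0xB370
s_1 = Round(s_0, k_0) = 0x6D5A
s_2 = Round(s_1, k_1) = 0xC214
s_3 = Round(s_2, k_2) = 0x35F9
s_4 = Round(s_3, k_3) = 0xA259
s_5 = Round(s_4, k_4) = 0x99CC
s_6 = Round(s_5, k_5) = 0x52E3
s_7 = Round(s_6, k_6) = 0x624A
s_8 = Round(s_7, k_7) = 0x8BF3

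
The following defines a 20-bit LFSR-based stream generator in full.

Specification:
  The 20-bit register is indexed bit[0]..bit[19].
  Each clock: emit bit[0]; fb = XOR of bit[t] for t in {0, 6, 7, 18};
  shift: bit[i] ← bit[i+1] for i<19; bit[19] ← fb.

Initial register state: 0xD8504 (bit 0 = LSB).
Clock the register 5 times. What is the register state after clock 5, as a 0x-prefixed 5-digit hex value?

reg_0 = 0xD8504
clock 1: out=0, reg = 0xEC282
clock 2: out=0, reg = 0x76141
clock 3: out=1, reg = 0xBB0A0
clock 4: out=0, reg = 0xDD850
clock 5: out=0, reg = 0x6EC28

0x6EC28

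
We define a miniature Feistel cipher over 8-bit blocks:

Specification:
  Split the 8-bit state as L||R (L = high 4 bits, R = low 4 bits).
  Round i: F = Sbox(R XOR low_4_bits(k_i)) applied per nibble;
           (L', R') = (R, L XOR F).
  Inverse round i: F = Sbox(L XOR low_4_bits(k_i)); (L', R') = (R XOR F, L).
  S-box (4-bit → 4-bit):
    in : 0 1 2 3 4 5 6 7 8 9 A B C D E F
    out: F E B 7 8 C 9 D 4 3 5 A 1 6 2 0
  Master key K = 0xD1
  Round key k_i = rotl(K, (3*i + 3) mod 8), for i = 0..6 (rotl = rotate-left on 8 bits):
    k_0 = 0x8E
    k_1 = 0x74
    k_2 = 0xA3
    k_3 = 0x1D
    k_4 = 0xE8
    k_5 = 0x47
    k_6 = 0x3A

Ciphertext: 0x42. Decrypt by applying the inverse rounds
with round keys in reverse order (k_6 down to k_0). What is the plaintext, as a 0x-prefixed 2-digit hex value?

s_0 = ciphertext = 0x42
s_1 = InvRound(s_0, k_6) = 0x04
s_2 = InvRound(s_1, k_5) = 0x90
s_3 = InvRound(s_2, k_4) = 0xE9
s_4 = InvRound(s_3, k_3) = 0xEE
s_5 = InvRound(s_4, k_2) = 0x8E
s_6 = InvRound(s_5, k_1) = 0xF8
s_7 = InvRound(s_6, k_0) = 0x6F

0x6F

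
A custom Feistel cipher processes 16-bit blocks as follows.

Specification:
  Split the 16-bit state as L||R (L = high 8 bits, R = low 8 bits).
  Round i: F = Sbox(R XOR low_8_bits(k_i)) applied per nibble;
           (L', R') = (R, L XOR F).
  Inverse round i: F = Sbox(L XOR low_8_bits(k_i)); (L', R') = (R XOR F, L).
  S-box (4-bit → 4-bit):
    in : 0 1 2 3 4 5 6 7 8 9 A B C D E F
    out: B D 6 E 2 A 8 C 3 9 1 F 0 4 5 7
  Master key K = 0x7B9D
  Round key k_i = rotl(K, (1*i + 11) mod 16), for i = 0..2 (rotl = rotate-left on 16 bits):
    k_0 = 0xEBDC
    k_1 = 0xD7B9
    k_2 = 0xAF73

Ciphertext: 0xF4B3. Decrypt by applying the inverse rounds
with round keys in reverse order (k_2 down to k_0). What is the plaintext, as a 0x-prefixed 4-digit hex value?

s_0 = ciphertext = 0xF4B3
s_1 = InvRound(s_0, k_2) = 0x8FF4
s_2 = InvRound(s_1, k_1) = 0x1C8F
s_3 = InvRound(s_2, k_0) = 0x841C

0x841C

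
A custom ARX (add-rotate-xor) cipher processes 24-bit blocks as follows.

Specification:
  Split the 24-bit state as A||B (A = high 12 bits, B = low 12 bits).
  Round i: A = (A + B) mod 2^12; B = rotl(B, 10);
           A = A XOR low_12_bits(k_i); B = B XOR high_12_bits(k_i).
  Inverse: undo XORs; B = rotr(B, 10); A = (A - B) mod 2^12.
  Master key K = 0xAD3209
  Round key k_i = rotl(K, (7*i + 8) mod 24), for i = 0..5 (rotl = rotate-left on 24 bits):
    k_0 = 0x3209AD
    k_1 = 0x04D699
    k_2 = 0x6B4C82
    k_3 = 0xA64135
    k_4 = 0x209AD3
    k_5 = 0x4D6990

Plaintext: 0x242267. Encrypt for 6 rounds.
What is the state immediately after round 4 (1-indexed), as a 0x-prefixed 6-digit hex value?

s_0 = plaintext = 0x242267
s_1 = Round(s_0, k_0) = 0xD04FB9
s_2 = Round(s_1, k_1) = 0xA247A3
s_3 = Round(s_2, k_2) = 0xD45B5C
s_4 = Round(s_3, k_3) = 0x9948B3
s_5 = Round(s_4, k_4) = 0x894C25
s_6 = Round(s_5, k_5) = 0xD293DF

0x9948B3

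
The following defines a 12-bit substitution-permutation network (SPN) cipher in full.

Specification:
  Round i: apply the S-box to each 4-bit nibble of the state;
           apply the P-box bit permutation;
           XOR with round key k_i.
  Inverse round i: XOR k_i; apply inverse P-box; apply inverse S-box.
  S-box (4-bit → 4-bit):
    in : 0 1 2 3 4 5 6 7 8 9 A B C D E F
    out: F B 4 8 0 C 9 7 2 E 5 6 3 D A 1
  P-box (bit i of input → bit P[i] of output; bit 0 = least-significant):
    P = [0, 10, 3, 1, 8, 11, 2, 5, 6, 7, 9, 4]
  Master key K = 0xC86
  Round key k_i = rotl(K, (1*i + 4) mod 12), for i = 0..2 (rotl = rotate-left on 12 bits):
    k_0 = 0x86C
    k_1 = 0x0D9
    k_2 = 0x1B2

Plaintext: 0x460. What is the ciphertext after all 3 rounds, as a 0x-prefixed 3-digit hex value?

0xDE9

s_0 = plaintext = 0x460
s_1 = Round(s_0, k_0) = 0xD47
s_2 = Round(s_1, k_1) = 0x680
s_3 = Round(s_2, k_2) = 0xDE9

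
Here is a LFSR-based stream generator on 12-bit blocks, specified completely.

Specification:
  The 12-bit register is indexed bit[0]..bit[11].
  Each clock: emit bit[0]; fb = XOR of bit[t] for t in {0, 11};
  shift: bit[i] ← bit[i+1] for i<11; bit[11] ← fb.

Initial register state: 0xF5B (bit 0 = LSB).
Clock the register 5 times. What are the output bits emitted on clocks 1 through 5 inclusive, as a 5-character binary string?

reg_0 = 0xF5B
clock 1: out=1, reg = 0x7AD
clock 2: out=1, reg = 0xBD6
clock 3: out=0, reg = 0xDEB
clock 4: out=1, reg = 0x6F5
clock 5: out=1, reg = 0xB7A

11011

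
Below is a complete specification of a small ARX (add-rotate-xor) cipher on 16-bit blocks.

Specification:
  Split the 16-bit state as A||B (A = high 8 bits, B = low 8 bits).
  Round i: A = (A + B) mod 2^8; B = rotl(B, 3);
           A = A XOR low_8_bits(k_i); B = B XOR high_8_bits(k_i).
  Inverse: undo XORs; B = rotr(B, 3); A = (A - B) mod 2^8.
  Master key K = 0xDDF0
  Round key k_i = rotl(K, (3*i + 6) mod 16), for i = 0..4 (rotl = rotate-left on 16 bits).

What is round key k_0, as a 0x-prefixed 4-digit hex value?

0x7C37

K = 0xDDF0
k_0 = rotl(K, (3*0+6) mod 16) = rotl(K, 6) = 0x7C37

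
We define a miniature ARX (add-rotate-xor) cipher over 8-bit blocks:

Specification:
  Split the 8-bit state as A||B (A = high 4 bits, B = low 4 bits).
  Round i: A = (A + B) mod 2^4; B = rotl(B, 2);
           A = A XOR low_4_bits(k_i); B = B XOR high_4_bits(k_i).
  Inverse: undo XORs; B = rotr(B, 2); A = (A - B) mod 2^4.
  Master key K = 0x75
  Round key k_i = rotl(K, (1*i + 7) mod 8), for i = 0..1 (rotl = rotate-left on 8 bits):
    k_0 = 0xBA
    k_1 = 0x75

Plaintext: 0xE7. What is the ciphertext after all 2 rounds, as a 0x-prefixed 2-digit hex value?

0x0E

s_0 = plaintext = 0xE7
s_1 = Round(s_0, k_0) = 0xF6
s_2 = Round(s_1, k_1) = 0x0E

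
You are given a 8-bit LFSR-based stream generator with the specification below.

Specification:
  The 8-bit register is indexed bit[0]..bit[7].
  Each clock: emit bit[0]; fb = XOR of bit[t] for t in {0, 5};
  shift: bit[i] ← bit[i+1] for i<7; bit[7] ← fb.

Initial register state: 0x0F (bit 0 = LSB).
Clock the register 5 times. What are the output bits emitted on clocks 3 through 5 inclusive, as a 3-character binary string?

reg_0 = 0x0F
clock 1: out=1, reg = 0x87
clock 2: out=1, reg = 0xC3
clock 3: out=1, reg = 0xE1
clock 4: out=1, reg = 0x70
clock 5: out=0, reg = 0xB8

110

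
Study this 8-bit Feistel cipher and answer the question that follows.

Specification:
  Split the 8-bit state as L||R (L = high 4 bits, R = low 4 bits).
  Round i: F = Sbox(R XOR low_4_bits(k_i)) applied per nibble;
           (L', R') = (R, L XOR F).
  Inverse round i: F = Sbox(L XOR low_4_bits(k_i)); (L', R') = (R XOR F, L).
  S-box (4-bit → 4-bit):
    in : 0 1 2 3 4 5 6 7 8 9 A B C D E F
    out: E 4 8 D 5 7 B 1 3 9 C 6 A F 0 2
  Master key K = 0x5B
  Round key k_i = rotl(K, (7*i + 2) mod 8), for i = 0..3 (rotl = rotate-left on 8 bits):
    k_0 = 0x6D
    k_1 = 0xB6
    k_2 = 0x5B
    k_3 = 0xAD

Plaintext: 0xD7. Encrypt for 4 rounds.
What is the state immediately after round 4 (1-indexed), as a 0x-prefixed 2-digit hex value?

0xEB

s_0 = plaintext = 0xD7
s_1 = Round(s_0, k_0) = 0x71
s_2 = Round(s_1, k_1) = 0x16
s_3 = Round(s_2, k_2) = 0x6E
s_4 = Round(s_3, k_3) = 0xEB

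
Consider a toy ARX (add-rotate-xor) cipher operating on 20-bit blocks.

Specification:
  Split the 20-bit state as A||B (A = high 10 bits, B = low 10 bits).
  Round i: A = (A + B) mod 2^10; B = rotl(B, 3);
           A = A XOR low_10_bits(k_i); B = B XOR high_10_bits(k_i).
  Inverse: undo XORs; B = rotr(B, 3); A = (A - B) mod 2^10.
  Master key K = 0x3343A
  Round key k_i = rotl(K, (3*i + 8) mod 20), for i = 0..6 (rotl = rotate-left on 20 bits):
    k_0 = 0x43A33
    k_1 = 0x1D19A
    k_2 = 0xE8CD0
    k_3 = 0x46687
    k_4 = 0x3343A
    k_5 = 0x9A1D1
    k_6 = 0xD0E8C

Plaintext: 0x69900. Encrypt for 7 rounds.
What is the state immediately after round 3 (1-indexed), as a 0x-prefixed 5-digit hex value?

s_0 = plaintext = 0x69900
s_1 = Round(s_0, k_0) = 0x2550C
s_2 = Round(s_1, k_1) = 0x0EC16
s_3 = Round(s_2, k_2) = 0x20713
s_4 = Round(s_3, k_3) = 0x44D87
s_5 = Round(s_4, k_4) = 0xA80F6
s_6 = Round(s_5, k_5) = 0x91DD9
s_7 = Round(s_6, k_6) = 0xAB188

0x20713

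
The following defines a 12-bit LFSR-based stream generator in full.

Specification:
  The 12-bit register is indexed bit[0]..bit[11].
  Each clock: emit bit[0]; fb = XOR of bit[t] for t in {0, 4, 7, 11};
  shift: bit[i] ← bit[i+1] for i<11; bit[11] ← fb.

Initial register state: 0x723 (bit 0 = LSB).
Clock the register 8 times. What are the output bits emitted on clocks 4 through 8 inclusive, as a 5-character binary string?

00100

reg_0 = 0x723
clock 1: out=1, reg = 0xB91
clock 2: out=1, reg = 0x5C8
clock 3: out=0, reg = 0xAE4
clock 4: out=0, reg = 0x572
clock 5: out=0, reg = 0xAB9
clock 6: out=1, reg = 0x55C
clock 7: out=0, reg = 0xAAE
clock 8: out=0, reg = 0x557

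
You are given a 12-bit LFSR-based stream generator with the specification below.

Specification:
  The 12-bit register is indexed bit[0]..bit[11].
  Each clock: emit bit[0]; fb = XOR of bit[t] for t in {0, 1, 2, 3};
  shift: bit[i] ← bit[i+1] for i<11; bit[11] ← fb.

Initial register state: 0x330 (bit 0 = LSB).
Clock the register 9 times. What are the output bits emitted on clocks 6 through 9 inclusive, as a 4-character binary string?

1001

reg_0 = 0x330
clock 1: out=0, reg = 0x198
clock 2: out=0, reg = 0x8CC
clock 3: out=0, reg = 0x466
clock 4: out=0, reg = 0x233
clock 5: out=1, reg = 0x119
clock 6: out=1, reg = 0x08C
clock 7: out=0, reg = 0x046
clock 8: out=0, reg = 0x023
clock 9: out=1, reg = 0x011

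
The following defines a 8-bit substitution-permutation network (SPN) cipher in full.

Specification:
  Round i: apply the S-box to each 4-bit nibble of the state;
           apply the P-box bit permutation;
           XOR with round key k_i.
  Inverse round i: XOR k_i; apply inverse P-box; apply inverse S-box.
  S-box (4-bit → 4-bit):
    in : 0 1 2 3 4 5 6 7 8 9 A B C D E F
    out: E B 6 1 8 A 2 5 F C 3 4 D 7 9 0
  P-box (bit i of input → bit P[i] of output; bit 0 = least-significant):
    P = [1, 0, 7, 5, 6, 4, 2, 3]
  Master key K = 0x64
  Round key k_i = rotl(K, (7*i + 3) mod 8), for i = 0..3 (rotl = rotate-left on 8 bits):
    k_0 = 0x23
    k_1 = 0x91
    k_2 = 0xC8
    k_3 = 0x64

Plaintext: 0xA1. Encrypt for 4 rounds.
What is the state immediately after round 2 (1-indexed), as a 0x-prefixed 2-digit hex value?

s_0 = plaintext = 0xA1
s_1 = Round(s_0, k_0) = 0x50
s_2 = Round(s_1, k_1) = 0x28
s_3 = Round(s_2, k_2) = 0x7F
s_4 = Round(s_3, k_3) = 0x20

0x28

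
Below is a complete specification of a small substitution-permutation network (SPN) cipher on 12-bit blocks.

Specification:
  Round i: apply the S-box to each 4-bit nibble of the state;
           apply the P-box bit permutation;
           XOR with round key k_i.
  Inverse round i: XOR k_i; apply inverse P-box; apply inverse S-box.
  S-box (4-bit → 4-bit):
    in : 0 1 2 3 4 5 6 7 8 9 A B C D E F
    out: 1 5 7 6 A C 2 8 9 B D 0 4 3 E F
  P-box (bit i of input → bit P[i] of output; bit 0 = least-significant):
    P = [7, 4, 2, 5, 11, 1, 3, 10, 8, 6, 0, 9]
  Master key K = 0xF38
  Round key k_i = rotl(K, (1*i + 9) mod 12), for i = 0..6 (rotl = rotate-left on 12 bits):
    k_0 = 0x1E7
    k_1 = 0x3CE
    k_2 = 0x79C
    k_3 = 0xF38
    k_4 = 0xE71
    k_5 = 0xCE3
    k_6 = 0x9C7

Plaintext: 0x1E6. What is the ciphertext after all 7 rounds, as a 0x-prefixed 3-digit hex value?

s_0 = plaintext = 0x1E6
s_1 = Round(s_0, k_0) = 0x4FC
s_2 = Round(s_1, k_1) = 0xD80
s_3 = Round(s_2, k_2) = 0xA5C
s_4 = Round(s_3, k_3) = 0x835
s_5 = Round(s_4, k_4) = 0xD5F
s_6 = Round(s_5, k_5) = 0x91F
s_7 = Round(s_6, k_6) = 0x23B

0x23B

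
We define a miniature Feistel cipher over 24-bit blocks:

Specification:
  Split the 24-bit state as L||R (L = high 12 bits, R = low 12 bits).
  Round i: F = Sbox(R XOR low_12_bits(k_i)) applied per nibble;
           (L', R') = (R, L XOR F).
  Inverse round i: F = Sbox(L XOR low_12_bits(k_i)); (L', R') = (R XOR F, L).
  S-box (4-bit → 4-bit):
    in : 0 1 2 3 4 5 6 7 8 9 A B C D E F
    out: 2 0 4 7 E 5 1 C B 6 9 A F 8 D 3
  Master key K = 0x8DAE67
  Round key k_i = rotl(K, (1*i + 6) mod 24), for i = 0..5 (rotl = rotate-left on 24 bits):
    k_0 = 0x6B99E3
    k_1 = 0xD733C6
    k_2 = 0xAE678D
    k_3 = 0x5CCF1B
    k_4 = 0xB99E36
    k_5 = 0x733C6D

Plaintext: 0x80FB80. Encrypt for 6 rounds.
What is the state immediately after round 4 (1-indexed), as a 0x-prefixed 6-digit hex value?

0xFAAAAD

s_0 = plaintext = 0x80FB80
s_1 = Round(s_0, k_0) = 0xB80C18
s_2 = Round(s_1, k_1) = 0xC1880D
s_3 = Round(s_2, k_2) = 0x80DFAA
s_4 = Round(s_3, k_3) = 0xFAAAAD
s_5 = Round(s_4, k_4) = 0xAAD1C0
s_6 = Round(s_5, k_5) = 0x1C0235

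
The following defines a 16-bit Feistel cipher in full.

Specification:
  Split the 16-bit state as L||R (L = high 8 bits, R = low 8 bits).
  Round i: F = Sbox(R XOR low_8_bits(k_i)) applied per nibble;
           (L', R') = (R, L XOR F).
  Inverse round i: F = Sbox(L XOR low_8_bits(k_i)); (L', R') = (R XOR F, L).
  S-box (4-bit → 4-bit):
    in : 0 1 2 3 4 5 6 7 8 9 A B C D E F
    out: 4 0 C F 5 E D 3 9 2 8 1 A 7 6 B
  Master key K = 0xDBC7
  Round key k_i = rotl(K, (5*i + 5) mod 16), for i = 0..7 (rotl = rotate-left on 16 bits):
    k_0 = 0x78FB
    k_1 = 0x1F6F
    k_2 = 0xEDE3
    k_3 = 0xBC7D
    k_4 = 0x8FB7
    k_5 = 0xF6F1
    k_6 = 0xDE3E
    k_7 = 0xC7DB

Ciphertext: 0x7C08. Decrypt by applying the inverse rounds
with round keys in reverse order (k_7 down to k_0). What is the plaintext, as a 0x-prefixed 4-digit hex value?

s_0 = ciphertext = 0x7C08
s_1 = InvRound(s_0, k_7) = 0x8B7C
s_2 = InvRound(s_1, k_6) = 0x628B
s_3 = InvRound(s_2, k_5) = 0xA462
s_4 = InvRound(s_3, k_4) = 0x6DA4
s_5 = InvRound(s_4, k_3) = 0xA06D
s_6 = InvRound(s_5, k_2) = 0x32A0
s_7 = InvRound(s_6, k_1) = 0x4732
s_8 = InvRound(s_7, k_0) = 0x2847

0x2847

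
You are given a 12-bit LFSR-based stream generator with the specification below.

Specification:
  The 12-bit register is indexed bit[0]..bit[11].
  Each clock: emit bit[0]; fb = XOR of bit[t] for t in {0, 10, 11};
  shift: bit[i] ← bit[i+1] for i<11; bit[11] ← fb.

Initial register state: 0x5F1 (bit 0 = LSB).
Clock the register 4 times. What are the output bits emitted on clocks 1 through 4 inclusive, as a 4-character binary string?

1000

reg_0 = 0x5F1
clock 1: out=1, reg = 0x2F8
clock 2: out=0, reg = 0x17C
clock 3: out=0, reg = 0x0BE
clock 4: out=0, reg = 0x05F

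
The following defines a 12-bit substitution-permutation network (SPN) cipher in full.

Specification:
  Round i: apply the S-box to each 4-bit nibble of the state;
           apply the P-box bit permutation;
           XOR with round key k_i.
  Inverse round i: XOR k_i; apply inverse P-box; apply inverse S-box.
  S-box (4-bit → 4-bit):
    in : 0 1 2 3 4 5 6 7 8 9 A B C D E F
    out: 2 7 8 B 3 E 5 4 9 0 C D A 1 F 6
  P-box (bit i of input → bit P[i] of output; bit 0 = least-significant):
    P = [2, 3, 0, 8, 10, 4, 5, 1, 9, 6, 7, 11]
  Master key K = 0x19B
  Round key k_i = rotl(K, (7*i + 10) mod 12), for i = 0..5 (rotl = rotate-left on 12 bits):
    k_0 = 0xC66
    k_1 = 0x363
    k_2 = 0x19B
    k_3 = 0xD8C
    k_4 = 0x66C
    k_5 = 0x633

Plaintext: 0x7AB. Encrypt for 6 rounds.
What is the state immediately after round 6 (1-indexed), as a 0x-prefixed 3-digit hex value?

s_0 = plaintext = 0x7AB
s_1 = Round(s_0, k_0) = 0xDC1
s_2 = Round(s_1, k_1) = 0x17C
s_3 = Round(s_2, k_2) = 0x273
s_4 = Round(s_3, k_3) = 0x4A0
s_5 = Round(s_4, k_4) = 0x406
s_6 = Round(s_5, k_5) = 0x466

0x466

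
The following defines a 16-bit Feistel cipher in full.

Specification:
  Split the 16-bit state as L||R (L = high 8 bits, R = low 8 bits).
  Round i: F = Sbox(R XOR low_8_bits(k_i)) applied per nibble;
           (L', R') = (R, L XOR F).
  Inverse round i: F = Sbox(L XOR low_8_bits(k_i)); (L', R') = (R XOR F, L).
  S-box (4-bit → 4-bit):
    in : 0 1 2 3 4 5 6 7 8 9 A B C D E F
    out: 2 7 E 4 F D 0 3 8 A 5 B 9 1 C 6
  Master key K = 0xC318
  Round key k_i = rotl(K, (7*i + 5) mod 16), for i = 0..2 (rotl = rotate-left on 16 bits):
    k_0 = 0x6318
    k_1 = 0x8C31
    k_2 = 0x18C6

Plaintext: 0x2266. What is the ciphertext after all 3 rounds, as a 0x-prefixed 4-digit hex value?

s_0 = plaintext = 0x2266
s_1 = Round(s_0, k_0) = 0x661E
s_2 = Round(s_1, k_1) = 0x1E80
s_3 = Round(s_2, k_2) = 0x80EE

0x80EE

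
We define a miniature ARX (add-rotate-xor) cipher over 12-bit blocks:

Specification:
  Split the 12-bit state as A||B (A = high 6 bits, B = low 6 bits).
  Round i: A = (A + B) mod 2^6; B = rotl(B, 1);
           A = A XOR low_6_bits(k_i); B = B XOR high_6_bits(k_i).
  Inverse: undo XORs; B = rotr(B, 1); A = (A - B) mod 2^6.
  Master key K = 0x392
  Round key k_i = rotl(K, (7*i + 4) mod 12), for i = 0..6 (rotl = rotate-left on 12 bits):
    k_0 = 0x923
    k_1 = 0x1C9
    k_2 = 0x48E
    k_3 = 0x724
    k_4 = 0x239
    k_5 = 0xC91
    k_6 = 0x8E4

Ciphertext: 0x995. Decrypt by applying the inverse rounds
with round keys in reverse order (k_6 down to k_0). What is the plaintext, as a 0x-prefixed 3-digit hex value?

s_0 = ciphertext = 0x995
s_1 = InvRound(s_0, k_6) = 0x9DB
s_2 = InvRound(s_1, k_5) = 0x0B4
s_3 = InvRound(s_2, k_4) = 0x75E
s_4 = InvRound(s_3, k_3) = 0xE01
s_5 = InvRound(s_4, k_2) = 0x369
s_6 = InvRound(s_5, k_1) = 0xB57
s_7 = InvRound(s_6, k_0) = 0x579

0x579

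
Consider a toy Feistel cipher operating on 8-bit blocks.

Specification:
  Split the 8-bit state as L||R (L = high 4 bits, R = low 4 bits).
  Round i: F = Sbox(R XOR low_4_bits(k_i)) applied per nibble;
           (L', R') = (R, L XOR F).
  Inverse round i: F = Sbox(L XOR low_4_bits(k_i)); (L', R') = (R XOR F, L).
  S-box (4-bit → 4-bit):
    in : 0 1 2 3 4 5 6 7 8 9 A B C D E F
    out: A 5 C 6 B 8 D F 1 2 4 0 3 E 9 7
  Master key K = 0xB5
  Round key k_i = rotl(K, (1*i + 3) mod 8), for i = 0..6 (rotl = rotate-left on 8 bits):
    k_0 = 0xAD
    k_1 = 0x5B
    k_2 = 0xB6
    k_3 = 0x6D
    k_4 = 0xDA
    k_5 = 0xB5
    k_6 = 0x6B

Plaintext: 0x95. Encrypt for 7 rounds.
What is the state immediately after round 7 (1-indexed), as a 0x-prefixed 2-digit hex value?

s_0 = plaintext = 0x95
s_1 = Round(s_0, k_0) = 0x58
s_2 = Round(s_1, k_1) = 0x83
s_3 = Round(s_2, k_2) = 0x30
s_4 = Round(s_3, k_3) = 0x0D
s_5 = Round(s_4, k_4) = 0xDF
s_6 = Round(s_5, k_5) = 0xF9
s_7 = Round(s_6, k_6) = 0x93

0x93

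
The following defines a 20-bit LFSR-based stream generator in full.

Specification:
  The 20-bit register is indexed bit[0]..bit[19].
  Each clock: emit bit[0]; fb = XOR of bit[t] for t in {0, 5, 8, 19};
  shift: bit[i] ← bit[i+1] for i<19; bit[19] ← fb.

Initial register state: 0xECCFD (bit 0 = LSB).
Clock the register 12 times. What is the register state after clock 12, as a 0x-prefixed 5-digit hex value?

0x3CDEC

reg_0 = 0xECCFD
clock 1: out=1, reg = 0xF667E
clock 2: out=0, reg = 0x7B33F
clock 3: out=1, reg = 0xBD99F
clock 4: out=1, reg = 0xDECCF
clock 5: out=1, reg = 0x6F667
clock 6: out=1, reg = 0x37B33
clock 7: out=1, reg = 0x9BD99
clock 8: out=1, reg = 0xCDECC
clock 9: out=0, reg = 0xE6F66
clock 10: out=0, reg = 0xF37B3
clock 11: out=1, reg = 0x79BD9
clock 12: out=1, reg = 0x3CDEC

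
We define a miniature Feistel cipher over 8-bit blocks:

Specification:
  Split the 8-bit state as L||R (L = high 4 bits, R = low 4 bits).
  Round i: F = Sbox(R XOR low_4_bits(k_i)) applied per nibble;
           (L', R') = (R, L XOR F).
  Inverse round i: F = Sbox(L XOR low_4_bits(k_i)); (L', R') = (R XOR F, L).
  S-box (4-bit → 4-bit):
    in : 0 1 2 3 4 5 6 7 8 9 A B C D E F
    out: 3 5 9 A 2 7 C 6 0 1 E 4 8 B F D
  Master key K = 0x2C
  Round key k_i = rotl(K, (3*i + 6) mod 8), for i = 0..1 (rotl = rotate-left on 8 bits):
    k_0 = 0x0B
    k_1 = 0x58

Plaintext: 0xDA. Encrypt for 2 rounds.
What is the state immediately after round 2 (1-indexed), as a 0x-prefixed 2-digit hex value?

0x89

s_0 = plaintext = 0xDA
s_1 = Round(s_0, k_0) = 0xA8
s_2 = Round(s_1, k_1) = 0x89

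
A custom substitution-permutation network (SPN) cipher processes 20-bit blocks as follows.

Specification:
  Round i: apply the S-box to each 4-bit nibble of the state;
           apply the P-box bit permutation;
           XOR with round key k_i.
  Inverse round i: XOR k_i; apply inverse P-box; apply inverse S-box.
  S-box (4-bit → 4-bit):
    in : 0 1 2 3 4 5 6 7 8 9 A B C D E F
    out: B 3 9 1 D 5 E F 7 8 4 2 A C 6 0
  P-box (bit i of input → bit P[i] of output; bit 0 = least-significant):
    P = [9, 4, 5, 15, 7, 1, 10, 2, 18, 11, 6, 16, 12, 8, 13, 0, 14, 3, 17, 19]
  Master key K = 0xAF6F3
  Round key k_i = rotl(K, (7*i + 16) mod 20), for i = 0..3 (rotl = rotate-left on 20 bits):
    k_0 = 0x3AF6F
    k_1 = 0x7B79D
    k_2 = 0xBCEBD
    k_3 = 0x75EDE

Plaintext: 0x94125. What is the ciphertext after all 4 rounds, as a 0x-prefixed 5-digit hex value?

s_0 = plaintext = 0x94125
s_1 = Round(s_0, k_0) = 0xF95CA
s_2 = Round(s_1, k_1) = 0x3B7FA
s_3 = Round(s_2, k_2) = 0xE87DD
s_4 = Round(s_3, k_3) = 0x0E3B2

0x0E3B2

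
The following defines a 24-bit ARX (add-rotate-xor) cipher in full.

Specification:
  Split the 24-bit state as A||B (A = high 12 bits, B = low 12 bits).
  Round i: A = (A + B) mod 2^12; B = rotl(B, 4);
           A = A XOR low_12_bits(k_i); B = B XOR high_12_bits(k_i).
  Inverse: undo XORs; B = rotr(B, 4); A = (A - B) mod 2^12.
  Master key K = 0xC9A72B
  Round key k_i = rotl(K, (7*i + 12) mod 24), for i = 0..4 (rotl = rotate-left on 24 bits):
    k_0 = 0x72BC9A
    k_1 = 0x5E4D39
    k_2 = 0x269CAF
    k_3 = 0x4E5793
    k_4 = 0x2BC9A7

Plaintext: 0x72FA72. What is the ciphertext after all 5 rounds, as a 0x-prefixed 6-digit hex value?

0xE9E03A

s_0 = plaintext = 0x72FA72
s_1 = Round(s_0, k_0) = 0xD3B001
s_2 = Round(s_1, k_1) = 0x0055F4
s_3 = Round(s_2, k_2) = 0x956D2C
s_4 = Round(s_3, k_3) = 0x111628
s_5 = Round(s_4, k_4) = 0xE9E03A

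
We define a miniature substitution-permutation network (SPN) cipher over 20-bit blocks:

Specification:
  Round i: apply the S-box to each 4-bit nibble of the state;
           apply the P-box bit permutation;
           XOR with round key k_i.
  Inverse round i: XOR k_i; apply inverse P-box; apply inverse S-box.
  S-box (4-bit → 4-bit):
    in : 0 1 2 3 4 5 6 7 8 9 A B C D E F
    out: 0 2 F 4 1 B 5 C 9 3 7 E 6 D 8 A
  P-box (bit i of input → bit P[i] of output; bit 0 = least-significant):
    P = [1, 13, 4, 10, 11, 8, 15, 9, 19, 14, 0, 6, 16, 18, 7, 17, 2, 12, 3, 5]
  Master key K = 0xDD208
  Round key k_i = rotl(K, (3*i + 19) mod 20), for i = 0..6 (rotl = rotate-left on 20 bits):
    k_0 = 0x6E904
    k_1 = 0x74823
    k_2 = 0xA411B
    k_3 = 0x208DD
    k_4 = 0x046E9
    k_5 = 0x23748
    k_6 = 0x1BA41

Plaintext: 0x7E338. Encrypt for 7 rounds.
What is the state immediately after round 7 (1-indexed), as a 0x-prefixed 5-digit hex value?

0x829E9

s_0 = plaintext = 0x7E338
s_1 = Round(s_0, k_0) = 0x46D2F
s_2 = Round(s_1, k_1) = 0xEE7E6
s_3 = Round(s_2, k_2) = 0x84368
s_4 = Round(s_3, k_3) = 0x384FA
s_5 = Round(s_4, k_4) = 0xB65F3
s_6 = Round(s_5, k_5) = 0xB64B0
s_7 = Round(s_6, k_6) = 0x829E9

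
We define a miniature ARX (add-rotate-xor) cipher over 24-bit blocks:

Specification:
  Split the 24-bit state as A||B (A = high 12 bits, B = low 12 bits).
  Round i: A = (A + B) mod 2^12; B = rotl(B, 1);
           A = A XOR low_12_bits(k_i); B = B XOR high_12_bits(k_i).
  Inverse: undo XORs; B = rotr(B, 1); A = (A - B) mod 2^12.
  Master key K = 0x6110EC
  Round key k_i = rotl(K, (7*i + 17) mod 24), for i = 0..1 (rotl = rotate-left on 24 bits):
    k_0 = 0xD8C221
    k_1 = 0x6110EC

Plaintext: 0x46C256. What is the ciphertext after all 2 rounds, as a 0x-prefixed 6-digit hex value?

s_0 = plaintext = 0x46C256
s_1 = Round(s_0, k_0) = 0x4E3920
s_2 = Round(s_1, k_1) = 0xEEF450

0xEEF450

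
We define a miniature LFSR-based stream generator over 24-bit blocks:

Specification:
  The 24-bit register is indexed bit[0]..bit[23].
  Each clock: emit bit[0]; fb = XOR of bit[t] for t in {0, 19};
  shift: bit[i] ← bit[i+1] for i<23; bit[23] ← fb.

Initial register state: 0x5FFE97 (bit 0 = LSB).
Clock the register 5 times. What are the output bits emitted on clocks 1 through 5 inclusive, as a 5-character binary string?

11101

reg_0 = 0x5FFE97
clock 1: out=1, reg = 0x2FFF4B
clock 2: out=1, reg = 0x17FFA5
clock 3: out=1, reg = 0x8BFFD2
clock 4: out=0, reg = 0xC5FFE9
clock 5: out=1, reg = 0xE2FFF4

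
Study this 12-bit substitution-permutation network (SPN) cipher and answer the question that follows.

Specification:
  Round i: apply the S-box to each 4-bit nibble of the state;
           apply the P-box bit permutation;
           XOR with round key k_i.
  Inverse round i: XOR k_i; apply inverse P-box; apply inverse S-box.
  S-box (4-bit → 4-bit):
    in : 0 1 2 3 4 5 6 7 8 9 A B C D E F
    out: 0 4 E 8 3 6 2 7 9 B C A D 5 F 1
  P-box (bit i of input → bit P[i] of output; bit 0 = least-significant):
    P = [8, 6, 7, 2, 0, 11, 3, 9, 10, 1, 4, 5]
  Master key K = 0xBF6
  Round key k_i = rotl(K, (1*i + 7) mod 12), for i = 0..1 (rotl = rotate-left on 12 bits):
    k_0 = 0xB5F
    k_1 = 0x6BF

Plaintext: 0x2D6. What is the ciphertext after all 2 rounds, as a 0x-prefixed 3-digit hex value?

s_0 = plaintext = 0x2D6
s_1 = Round(s_0, k_0) = 0xB24
s_2 = Round(s_1, k_1) = 0xDD5

0xDD5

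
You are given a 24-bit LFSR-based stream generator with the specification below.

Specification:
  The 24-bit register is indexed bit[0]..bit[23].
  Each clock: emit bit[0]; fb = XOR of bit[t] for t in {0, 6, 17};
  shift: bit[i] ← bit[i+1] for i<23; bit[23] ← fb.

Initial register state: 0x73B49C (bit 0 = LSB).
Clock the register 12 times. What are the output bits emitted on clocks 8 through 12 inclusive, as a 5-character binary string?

reg_0 = 0x73B49C
clock 1: out=0, reg = 0xB9DA4E
clock 2: out=0, reg = 0xDCED27
clock 3: out=1, reg = 0xEE7693
clock 4: out=1, reg = 0x773B49
clock 5: out=1, reg = 0xBB9DA4
clock 6: out=0, reg = 0xDDCED2
clock 7: out=0, reg = 0xEEE769
clock 8: out=1, reg = 0xF773B4
clock 9: out=0, reg = 0xFBB9DA
clock 10: out=0, reg = 0x7DDCED
clock 11: out=1, reg = 0x3EEE76
clock 12: out=0, reg = 0x1F773B

10010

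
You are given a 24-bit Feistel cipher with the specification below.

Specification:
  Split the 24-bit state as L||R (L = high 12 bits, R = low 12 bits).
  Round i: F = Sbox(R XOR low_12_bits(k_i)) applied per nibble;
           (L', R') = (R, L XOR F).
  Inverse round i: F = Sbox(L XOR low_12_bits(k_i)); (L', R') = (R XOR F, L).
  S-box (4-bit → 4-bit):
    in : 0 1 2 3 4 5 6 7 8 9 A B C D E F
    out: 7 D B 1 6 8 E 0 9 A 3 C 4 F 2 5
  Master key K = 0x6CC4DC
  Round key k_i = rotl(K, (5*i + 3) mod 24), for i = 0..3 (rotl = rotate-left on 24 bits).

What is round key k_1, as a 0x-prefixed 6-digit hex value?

K = 0x6CC4DC
k_0 = rotl(K, (5*0+3) mod 24) = rotl(K, 3) = 0x6626E3
k_1 = rotl(K, (5*1+3) mod 24) = rotl(K, 8) = 0xC4DC6C

0xC4DC6C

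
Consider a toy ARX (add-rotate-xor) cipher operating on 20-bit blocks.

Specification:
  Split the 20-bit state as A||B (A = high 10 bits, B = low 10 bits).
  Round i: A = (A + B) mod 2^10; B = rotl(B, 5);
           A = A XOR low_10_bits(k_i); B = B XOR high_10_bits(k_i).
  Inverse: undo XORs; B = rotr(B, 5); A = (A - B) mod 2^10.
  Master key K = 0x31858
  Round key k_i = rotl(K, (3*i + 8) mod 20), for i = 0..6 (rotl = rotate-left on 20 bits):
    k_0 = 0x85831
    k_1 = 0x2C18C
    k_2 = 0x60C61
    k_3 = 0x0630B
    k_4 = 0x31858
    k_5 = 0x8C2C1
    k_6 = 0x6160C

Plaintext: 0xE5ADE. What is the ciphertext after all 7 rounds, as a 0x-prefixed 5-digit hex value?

s_0 = plaintext = 0xE5ADE
s_1 = Round(s_0, k_0) = 0x915C0
s_2 = Round(s_1, k_1) = 0x624BE
s_3 = Round(s_2, k_2) = 0x89A46
s_4 = Round(s_3, k_3) = 0xD9CCA
s_5 = Round(s_4, k_4) = 0x1A580
s_6 = Round(s_5, k_5) = 0xCA23C
s_7 = Round(s_6, k_6) = 0xDA214

0xDA214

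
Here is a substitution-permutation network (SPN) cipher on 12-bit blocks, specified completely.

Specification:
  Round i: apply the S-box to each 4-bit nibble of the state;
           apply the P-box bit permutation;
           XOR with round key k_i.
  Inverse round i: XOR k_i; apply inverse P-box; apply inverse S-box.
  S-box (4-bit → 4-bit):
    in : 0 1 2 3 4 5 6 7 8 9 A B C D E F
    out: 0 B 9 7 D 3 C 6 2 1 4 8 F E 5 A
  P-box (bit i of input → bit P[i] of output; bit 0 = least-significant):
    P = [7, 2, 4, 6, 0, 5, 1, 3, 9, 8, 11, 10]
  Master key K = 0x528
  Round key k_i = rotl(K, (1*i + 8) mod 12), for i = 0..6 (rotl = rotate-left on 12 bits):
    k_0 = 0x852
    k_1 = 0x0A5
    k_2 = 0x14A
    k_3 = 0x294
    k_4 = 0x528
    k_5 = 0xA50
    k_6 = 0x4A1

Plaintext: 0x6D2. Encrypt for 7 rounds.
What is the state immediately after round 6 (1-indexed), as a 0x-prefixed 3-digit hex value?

s_0 = plaintext = 0x6D2
s_1 = Round(s_0, k_0) = 0x4B8
s_2 = Round(s_1, k_1) = 0xEA9
s_3 = Round(s_2, k_2) = 0xBC8
s_4 = Round(s_3, k_3) = 0x6BB
s_5 = Round(s_4, k_4) = 0x960
s_6 = Round(s_5, k_5) = 0x85A
s_7 = Round(s_6, k_6) = 0x590

0x85A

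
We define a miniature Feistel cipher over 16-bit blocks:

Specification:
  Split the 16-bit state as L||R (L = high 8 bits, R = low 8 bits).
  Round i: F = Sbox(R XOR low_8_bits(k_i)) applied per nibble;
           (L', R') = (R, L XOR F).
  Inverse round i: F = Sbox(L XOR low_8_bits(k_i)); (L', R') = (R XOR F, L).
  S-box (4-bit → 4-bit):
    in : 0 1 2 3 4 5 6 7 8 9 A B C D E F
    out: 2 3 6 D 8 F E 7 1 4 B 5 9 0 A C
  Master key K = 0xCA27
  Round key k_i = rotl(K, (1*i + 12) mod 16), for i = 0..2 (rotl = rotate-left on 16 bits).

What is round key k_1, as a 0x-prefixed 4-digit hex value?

K = 0xCA27
k_0 = rotl(K, (1*0+12) mod 16) = rotl(K, 12) = 0x7CA2
k_1 = rotl(K, (1*1+12) mod 16) = rotl(K, 13) = 0xF944

0xF944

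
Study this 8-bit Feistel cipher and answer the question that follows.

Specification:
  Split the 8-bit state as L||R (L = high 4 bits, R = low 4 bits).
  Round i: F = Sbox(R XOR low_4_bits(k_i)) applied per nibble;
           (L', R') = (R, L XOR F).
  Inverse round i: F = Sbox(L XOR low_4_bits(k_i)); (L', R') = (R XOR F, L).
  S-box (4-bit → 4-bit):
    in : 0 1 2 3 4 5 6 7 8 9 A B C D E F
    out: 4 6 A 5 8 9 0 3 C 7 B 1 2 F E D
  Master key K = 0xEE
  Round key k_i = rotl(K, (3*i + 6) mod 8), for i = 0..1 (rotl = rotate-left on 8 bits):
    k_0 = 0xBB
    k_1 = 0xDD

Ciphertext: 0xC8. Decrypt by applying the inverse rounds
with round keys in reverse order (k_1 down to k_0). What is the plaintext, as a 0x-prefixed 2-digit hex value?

s_0 = ciphertext = 0xC8
s_1 = InvRound(s_0, k_1) = 0xEC
s_2 = InvRound(s_1, k_0) = 0x5E

0x5E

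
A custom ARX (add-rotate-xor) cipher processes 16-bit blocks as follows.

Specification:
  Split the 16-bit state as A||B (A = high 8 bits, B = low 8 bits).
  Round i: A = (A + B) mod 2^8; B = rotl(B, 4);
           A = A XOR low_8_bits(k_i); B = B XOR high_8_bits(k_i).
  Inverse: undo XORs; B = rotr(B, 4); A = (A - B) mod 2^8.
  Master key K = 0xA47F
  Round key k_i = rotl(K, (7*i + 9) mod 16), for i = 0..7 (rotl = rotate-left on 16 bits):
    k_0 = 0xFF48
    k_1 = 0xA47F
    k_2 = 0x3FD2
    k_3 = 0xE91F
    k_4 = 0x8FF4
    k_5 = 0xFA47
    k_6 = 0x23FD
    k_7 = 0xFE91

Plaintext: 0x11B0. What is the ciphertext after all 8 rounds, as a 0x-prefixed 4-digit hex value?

s_0 = plaintext = 0x11B0
s_1 = Round(s_0, k_0) = 0x89F4
s_2 = Round(s_1, k_1) = 0x02EB
s_3 = Round(s_2, k_2) = 0x3F81
s_4 = Round(s_3, k_3) = 0xDFF1
s_5 = Round(s_4, k_4) = 0x2490
s_6 = Round(s_5, k_5) = 0xF3F3
s_7 = Round(s_6, k_6) = 0x1B1C
s_8 = Round(s_7, k_7) = 0xA63F

0xA63F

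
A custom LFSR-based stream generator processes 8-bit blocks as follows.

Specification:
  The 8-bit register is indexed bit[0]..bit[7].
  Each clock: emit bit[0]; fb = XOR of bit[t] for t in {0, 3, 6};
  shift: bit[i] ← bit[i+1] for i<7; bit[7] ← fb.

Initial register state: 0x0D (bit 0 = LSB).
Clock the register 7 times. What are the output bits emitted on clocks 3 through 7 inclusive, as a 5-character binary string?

reg_0 = 0x0D
clock 1: out=1, reg = 0x06
clock 2: out=0, reg = 0x03
clock 3: out=1, reg = 0x81
clock 4: out=1, reg = 0xC0
clock 5: out=0, reg = 0xE0
clock 6: out=0, reg = 0xF0
clock 7: out=0, reg = 0xF8

11000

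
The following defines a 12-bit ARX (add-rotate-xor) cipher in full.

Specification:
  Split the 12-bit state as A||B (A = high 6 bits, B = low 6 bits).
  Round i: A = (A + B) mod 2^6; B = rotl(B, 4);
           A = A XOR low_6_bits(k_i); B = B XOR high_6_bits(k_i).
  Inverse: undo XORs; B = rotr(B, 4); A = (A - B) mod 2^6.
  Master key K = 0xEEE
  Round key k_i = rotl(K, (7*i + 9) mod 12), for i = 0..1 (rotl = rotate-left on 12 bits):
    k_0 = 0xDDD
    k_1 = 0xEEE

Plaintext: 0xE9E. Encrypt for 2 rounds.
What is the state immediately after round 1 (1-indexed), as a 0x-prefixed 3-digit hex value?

0x150

s_0 = plaintext = 0xE9E
s_1 = Round(s_0, k_0) = 0x150
s_2 = Round(s_1, k_1) = 0xEFF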